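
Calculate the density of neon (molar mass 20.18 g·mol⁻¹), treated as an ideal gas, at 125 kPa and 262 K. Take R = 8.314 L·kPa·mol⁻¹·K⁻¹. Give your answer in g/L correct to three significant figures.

ρ ≈ 1.16 g/L

ρ = PM/(RT) = (125 × 20.18) / (8.314 × 262.0)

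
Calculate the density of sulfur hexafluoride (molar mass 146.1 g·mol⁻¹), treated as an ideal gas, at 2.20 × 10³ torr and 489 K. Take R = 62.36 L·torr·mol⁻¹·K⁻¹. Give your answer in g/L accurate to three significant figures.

ρ ≈ 10.5 g/L

ρ = PM/(RT) = (2.20e+03 × 146.1) / (62.36 × 489.0)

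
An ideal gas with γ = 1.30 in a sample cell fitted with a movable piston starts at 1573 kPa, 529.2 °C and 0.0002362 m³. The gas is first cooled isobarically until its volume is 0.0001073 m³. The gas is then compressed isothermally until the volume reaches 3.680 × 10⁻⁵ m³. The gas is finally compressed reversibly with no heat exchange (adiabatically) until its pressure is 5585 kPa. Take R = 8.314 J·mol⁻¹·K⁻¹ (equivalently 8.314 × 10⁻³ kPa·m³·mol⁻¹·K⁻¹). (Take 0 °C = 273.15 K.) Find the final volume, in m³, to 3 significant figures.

V₄ ≈ 3.16e-05 m³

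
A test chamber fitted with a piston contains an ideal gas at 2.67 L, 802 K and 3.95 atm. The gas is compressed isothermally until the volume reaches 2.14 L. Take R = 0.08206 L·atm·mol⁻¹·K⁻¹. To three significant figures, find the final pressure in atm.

P₂ ≈ 4.93 atm

T constant ⇒ Boyle's law P V = const: T₂ = T₁; P₂ = P₁·(V₁/V₂) = 4.928 atm.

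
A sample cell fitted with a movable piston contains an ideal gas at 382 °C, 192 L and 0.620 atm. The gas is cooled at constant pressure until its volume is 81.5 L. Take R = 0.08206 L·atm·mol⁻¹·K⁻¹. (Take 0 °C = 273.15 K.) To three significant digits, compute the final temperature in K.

T₂ ≈ 278 K

Convert: T₁ = 655.1 K.
Isobaric, so V/T is constant: P₂ = P₁; T₂ = T₁·(V₂/V₁) = 278.1 K.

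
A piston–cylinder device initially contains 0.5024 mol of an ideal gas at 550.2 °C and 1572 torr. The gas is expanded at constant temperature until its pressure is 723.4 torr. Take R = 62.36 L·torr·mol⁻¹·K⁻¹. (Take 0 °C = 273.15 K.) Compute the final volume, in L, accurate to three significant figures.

Convert: T₁ = 823.4 K.
From PV = nRT: V₁ = nRT₁/P₁ = 16.41 L.
Isothermal, so P V is constant: T₂ = T₁; V₂ = V₁·(P₁/P₂) = 35.66 L.

V₂ ≈ 35.7 L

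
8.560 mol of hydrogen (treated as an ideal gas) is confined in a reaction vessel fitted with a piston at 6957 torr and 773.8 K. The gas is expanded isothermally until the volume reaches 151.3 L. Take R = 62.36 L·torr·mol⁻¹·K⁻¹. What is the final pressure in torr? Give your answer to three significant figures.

P₂ ≈ 2.73e+03 torr

From PV = nRT: V₁ = nRT₁/P₁ = 59.37 L.
T constant ⇒ Boyle's law P V = const: T₂ = T₁; P₂ = P₁·(V₁/V₂) = 2730 torr.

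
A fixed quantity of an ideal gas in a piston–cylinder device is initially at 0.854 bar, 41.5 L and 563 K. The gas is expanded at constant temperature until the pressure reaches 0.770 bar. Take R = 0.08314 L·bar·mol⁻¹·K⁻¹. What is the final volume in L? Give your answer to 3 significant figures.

V₂ ≈ 46.0 L

Isothermal, so P V is constant: T₂ = T₁; V₂ = V₁·(P₁/P₂) = 46.03 L.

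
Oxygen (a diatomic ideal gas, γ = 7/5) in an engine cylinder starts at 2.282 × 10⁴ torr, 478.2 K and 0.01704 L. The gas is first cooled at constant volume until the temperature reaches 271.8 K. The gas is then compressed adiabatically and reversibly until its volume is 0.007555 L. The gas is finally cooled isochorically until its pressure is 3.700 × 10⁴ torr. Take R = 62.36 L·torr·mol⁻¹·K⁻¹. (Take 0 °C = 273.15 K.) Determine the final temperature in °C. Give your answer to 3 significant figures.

Isochoric, so P/T is constant: V₂ = V₁; P₂ = P₁·(T₂/T₁) = 1.297e+04 torr.
Reversible adiabatic, γ = 7/5: T₃ = T₂·(V₂/V₃)^(γ−1) = 376.3 K; P₃ = P₂·(V₂/V₃)^γ = 4.050e+04 torr.
V constant ⇒ P ∝ T: V₄ = V₃; T₄ = T₃·(P₄/P₃) = 343.8 K.

T₄ ≈ 70.6 °C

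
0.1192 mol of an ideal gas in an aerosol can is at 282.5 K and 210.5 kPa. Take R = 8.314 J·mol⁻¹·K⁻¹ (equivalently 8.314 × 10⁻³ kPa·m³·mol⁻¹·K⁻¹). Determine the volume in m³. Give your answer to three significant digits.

V ≈ 0.00133 m³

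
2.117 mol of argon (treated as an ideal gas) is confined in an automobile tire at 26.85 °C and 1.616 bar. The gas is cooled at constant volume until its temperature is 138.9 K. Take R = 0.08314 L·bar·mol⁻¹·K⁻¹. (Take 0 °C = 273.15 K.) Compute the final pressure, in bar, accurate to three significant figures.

Convert: T₁ = 300.0 K.
From PV = nRT: V₁ = nRT₁/P₁ = 32.67 L.
Isochoric, so P/T is constant: V₂ = V₁; P₂ = P₁·(T₂/T₁) = 0.7482 bar.

P₂ ≈ 0.748 bar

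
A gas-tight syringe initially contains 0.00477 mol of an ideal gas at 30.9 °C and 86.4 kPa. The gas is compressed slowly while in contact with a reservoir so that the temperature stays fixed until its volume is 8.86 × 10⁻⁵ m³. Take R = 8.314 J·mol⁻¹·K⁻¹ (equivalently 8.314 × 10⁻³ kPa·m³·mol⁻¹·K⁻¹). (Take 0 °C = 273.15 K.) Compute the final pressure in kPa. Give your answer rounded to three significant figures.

P₂ ≈ 136 kPa

Convert: T₁ = 304.0 K.
From PV = nRT: V₁ = nRT₁/P₁ = 0.0001396 m³.
Isothermal, so P V is constant: T₂ = T₁; P₂ = P₁·(V₁/V₂) = 136.1 kPa.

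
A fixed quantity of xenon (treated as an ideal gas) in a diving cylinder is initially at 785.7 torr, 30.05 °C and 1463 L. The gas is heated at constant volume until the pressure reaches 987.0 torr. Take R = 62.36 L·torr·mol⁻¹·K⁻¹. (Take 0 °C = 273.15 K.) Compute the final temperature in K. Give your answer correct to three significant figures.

T₂ ≈ 381 K

Convert: T₁ = 303.2 K.
Isochoric, so P/T is constant: V₂ = V₁; T₂ = T₁·(P₂/P₁) = 380.9 K.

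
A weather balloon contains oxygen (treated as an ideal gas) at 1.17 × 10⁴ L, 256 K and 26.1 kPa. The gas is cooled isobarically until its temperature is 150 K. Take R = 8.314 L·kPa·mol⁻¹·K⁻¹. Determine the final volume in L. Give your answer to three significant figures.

P constant ⇒ V ∝ T: P₂ = P₁; V₂ = V₁·(T₂/T₁) = 6855 L.

V₂ ≈ 6.86e+03 L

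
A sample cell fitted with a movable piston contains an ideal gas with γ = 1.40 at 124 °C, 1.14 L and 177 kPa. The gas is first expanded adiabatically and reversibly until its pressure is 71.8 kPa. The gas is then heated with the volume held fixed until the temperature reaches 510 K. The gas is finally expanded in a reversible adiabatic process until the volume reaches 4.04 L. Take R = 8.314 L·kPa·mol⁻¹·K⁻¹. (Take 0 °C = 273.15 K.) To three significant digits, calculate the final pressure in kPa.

P₄ ≈ 50.0 kPa

Convert: T₁ = 397.1 K.
Reversible adiabatic, γ = 1.40: T₂ = T₁·(P₂/P₁)^((γ−1)/γ) = 306.9 K; V₂ = V₁·(P₁/P₂)^(1/γ) = 2.172 L.
V constant ⇒ P ∝ T: V₃ = V₂; P₃ = P₂·(T₃/T₂) = 119.3 kPa.
Adiabatic (γ = 1.40), T V^(γ−1) and P V^γ constant: T₄ = T₃·(V₃/V₄)^(γ−1) = 397.9 K; P₄ = P₃·(V₃/V₄)^γ = 50.04 kPa.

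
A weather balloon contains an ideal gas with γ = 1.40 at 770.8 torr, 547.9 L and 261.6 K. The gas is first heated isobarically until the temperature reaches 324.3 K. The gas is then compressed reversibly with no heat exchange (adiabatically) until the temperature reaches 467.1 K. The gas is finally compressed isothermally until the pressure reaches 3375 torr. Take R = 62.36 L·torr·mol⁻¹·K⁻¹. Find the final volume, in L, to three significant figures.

P constant ⇒ V ∝ T: P₂ = P₁; V₂ = V₁·(T₂/T₁) = 679.2 L.
Reversible adiabatic, γ = 1.40: P₃ = P₂·(T₃/T₂)^(γ/(γ−1)) = 2764 torr; V₃ = V₂·(T₂/T₃)^(1/(γ−1)) = 272.8 L.
T constant ⇒ Boyle's law P V = const: T₄ = T₃; V₄ = V₃·(P₃/P₄) = 223.4 L.

V₄ ≈ 223 L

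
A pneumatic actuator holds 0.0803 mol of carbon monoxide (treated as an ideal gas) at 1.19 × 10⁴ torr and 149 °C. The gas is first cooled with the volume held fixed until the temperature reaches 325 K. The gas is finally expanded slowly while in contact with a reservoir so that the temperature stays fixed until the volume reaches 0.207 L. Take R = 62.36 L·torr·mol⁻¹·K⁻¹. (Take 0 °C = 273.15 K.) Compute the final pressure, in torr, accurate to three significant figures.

P₃ ≈ 7.86e+03 torr

Convert: T₁ = 422.1 K.
From PV = nRT: V₁ = nRT₁/P₁ = 0.1776 L.
V constant ⇒ P ∝ T: V₂ = V₁; P₂ = P₁·(T₂/T₁) = 9161 torr.
Isothermal, so P V is constant: T₃ = T₂; P₃ = P₂·(V₂/V₃) = 7862 torr.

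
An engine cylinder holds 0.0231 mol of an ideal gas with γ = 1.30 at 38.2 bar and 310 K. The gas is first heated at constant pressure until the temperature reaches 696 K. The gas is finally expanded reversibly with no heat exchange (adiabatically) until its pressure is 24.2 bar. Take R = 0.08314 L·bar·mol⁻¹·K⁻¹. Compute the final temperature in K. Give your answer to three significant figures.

From PV = nRT: V₁ = nRT₁/P₁ = 0.01559 L.
P constant ⇒ V ∝ T: P₂ = P₁; V₂ = V₁·(T₂/T₁) = 0.03499 L.
Adiabatic (γ = 1.30), T V^(γ−1) and P V^γ constant: T₃ = T₂·(P₃/P₂)^((γ−1)/γ) = 626.4 K; V₃ = V₂·(P₂/P₃)^(1/γ) = 0.04971 L.

T₃ ≈ 626 K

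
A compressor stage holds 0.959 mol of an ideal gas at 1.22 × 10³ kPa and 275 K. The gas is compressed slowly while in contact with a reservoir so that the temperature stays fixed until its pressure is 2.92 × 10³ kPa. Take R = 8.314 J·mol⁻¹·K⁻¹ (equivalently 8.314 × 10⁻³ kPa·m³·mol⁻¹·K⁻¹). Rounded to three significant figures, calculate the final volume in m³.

From PV = nRT: V₁ = nRT₁/P₁ = 0.001797 m³.
T constant ⇒ Boyle's law P V = const: T₂ = T₁; V₂ = V₁·(P₁/P₂) = 0.0007509 m³.

V₂ ≈ 0.000751 m³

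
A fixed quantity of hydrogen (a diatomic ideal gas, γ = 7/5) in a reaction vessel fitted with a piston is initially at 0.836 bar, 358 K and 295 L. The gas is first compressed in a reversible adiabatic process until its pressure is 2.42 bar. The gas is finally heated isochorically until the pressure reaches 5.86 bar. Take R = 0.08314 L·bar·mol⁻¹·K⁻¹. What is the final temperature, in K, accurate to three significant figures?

T₃ ≈ 1.17e+03 K

Adiabatic (γ = 7/5), T V^(γ−1) and P V^γ constant: T₂ = T₁·(P₂/P₁)^((γ−1)/γ) = 485.0 K; V₂ = V₁·(P₁/P₂)^(1/γ) = 138.1 L.
V constant ⇒ P ∝ T: V₃ = V₂; T₃ = T₂·(P₃/P₂) = 1175 K.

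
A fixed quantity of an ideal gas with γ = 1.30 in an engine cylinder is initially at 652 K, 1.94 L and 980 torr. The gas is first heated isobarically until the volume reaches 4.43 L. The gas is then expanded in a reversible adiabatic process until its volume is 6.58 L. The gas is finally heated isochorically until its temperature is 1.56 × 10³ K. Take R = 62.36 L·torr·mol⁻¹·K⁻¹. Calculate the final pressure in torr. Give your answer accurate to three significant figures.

Isobaric, so V/T is constant: P₂ = P₁; T₂ = T₁·(V₂/V₁) = 1489 K.
Adiabatic (γ = 1.30), T V^(γ−1) and P V^γ constant: T₃ = T₂·(V₂/V₃)^(γ−1) = 1322 K; P₃ = P₂·(V₂/V₃)^γ = 585.9 torr.
Isochoric, so P/T is constant: V₄ = V₃; P₄ = P₃·(T₄/T₃) = 691.3 torr.

P₄ ≈ 691 torr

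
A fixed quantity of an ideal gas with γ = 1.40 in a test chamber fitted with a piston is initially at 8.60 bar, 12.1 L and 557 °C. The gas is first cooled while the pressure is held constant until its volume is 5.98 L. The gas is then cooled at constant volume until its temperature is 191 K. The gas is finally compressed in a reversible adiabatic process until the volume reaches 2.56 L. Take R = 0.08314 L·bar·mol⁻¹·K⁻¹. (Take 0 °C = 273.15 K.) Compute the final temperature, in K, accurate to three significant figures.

T₄ ≈ 268 K

Convert: T₁ = 830.1 K.
Isobaric, so V/T is constant: P₂ = P₁; T₂ = T₁·(V₂/V₁) = 410.3 K.
Isochoric, so P/T is constant: V₃ = V₂; P₃ = P₂·(T₃/T₂) = 4.004 bar.
Adiabatic (γ = 1.40), T V^(γ−1) and P V^γ constant: T₄ = T₃·(V₃/V₄)^(γ−1) = 268.2 K; P₄ = P₃·(V₃/V₄)^γ = 13.13 bar.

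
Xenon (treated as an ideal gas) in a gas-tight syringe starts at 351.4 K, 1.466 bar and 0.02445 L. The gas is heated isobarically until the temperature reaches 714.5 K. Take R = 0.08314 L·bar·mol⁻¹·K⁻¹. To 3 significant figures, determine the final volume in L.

Isobaric, so V/T is constant: P₂ = P₁; V₂ = V₁·(T₂/T₁) = 0.04971 L.

V₂ ≈ 0.0497 L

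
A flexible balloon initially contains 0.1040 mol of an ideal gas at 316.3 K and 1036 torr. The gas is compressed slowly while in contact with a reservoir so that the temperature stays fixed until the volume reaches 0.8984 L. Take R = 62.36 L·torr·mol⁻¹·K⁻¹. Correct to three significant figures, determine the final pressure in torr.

P₂ ≈ 2.28e+03 torr

From PV = nRT: V₁ = nRT₁/P₁ = 1.980 L.
Isothermal, so P V is constant: T₂ = T₁; P₂ = P₁·(V₁/V₂) = 2283 torr.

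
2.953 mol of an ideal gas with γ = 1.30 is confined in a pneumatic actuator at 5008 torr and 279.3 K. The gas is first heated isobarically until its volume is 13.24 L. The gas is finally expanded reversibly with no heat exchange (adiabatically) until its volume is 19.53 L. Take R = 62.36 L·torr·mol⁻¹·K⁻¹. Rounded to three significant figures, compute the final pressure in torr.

P₃ ≈ 3.02e+03 torr

From PV = nRT: V₁ = nRT₁/P₁ = 10.27 L.
P constant ⇒ V ∝ T: P₂ = P₁; T₂ = T₁·(V₂/V₁) = 360.1 K.
Adiabatic (γ = 1.30), T V^(γ−1) and P V^γ constant: T₃ = T₂·(V₂/V₃)^(γ−1) = 320.4 K; P₃ = P₂·(V₂/V₃)^γ = 3021 torr.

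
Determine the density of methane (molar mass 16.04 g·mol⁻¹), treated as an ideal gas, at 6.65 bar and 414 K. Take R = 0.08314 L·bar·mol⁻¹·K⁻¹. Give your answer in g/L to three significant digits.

ρ = PM/(RT) = (6.65 × 16.04) / (0.08314 × 414.0)

ρ ≈ 3.10 g/L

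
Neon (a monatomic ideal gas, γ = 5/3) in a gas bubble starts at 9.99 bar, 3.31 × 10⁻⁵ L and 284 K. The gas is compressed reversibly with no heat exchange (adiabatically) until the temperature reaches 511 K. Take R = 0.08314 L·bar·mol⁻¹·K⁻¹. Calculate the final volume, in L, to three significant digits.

Adiabatic (γ = 5/3), T V^(γ−1) and P V^γ constant: P₂ = P₁·(T₂/T₁)^(γ/(γ−1)) = 43.38 bar; V₂ = V₁·(T₁/T₂)^(1/(γ−1)) = 1.371e-05 L.

V₂ ≈ 1.37e-05 L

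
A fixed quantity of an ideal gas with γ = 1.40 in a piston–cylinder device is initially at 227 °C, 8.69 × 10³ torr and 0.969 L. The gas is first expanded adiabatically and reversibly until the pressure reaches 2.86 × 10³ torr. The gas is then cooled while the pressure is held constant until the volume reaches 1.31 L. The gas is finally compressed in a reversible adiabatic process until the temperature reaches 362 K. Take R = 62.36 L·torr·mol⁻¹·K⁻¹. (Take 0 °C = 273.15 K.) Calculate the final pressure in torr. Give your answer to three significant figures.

P₄ ≈ 1.57e+04 torr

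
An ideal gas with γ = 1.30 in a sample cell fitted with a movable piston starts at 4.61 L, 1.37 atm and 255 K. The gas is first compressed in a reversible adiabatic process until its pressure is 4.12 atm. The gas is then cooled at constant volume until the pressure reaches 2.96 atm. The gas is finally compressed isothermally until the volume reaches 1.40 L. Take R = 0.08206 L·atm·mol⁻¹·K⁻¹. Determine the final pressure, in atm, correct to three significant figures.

P₄ ≈ 4.18 atm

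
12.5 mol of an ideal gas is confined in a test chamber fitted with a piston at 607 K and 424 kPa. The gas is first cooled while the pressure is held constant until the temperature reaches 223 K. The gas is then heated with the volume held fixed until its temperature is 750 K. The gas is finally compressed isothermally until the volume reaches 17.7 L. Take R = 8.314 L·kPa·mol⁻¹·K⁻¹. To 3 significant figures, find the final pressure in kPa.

P₄ ≈ 4.40e+03 kPa

From PV = nRT: V₁ = nRT₁/P₁ = 148.8 L.
Isobaric, so V/T is constant: P₂ = P₁; V₂ = V₁·(T₂/T₁) = 54.66 L.
Isochoric, so P/T is constant: V₃ = V₂; P₃ = P₂·(T₃/T₂) = 1426 kPa.
Isothermal, so P V is constant: T₄ = T₃; P₄ = P₃·(V₃/V₄) = 4404 kPa.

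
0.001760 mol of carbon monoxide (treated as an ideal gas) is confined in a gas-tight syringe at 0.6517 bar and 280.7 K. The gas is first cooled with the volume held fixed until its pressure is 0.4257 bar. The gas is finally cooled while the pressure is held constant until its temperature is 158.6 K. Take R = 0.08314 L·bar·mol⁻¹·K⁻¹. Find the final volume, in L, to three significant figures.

From PV = nRT: V₁ = nRT₁/P₁ = 0.06303 L.
Isochoric, so P/T is constant: V₂ = V₁; T₂ = T₁·(P₂/P₁) = 183.4 K.
Isobaric, so V/T is constant: P₃ = P₂; V₃ = V₂·(T₃/T₂) = 0.05452 L.

V₃ ≈ 0.0545 L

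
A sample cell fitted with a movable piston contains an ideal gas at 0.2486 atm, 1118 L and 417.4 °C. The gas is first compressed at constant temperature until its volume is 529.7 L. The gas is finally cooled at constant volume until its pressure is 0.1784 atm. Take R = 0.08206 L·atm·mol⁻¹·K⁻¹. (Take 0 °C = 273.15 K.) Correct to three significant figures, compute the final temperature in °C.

Convert: T₁ = 690.5 K.
T constant ⇒ Boyle's law P V = const: T₂ = T₁; P₂ = P₁·(V₁/V₂) = 0.5247 atm.
Isochoric, so P/T is constant: V₃ = V₂; T₃ = T₂·(P₃/P₂) = 234.8 K.

T₃ ≈ -38.4 °C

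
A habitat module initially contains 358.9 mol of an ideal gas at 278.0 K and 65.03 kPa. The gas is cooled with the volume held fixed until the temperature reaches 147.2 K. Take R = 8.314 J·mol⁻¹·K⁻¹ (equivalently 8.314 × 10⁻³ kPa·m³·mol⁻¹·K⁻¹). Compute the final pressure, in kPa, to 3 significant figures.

P₂ ≈ 34.4 kPa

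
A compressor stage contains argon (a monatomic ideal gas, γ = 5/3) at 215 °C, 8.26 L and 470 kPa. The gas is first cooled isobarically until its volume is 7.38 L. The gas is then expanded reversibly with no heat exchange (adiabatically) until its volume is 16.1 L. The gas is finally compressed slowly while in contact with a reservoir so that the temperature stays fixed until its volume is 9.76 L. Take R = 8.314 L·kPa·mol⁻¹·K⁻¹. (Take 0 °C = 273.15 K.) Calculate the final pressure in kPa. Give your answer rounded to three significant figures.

P₄ ≈ 211 kPa

Convert: T₁ = 488.1 K.
P constant ⇒ V ∝ T: P₂ = P₁; T₂ = T₁·(V₂/V₁) = 436.1 K.
Adiabatic (γ = 5/3), T V^(γ−1) and P V^γ constant: T₃ = T₂·(V₂/V₃)^(γ−1) = 259.3 K; P₃ = P₂·(V₂/V₃)^γ = 128.1 kPa.
Isothermal, so P V is constant: T₄ = T₃; P₄ = P₃·(V₃/V₄) = 211.3 kPa.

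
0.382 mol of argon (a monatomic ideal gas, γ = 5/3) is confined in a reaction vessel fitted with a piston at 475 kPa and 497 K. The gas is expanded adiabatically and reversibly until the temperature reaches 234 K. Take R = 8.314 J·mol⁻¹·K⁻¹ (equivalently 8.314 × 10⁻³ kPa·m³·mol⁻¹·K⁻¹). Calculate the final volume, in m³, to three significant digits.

From PV = nRT: V₁ = nRT₁/P₁ = 0.003323 m³.
Adiabatic (γ = 5/3), T V^(γ−1) and P V^γ constant: P₂ = P₁·(T₂/T₁)^(γ/(γ−1)) = 72.25 kPa; V₂ = V₁·(T₁/T₂)^(1/(γ−1)) = 0.01029 m³.

V₂ ≈ 0.0103 m³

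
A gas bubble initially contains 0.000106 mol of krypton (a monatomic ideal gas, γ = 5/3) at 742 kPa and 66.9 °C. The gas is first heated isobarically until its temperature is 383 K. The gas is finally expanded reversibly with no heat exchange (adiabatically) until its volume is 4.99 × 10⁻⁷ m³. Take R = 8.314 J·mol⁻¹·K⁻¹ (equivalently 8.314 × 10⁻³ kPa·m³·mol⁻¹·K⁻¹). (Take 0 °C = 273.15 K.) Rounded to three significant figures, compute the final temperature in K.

Convert: T₁ = 340.0 K.
From PV = nRT: V₁ = nRT₁/P₁ = 4.039e-07 m³.
P constant ⇒ V ∝ T: P₂ = P₁; V₂ = V₁·(T₂/T₁) = 4.549e-07 m³.
Reversible adiabatic, γ = 5/3: T₃ = T₂·(V₂/V₃)^(γ−1) = 360.1 K; P₃ = P₂·(V₂/V₃)^γ = 635.9 kPa.

T₃ ≈ 360 K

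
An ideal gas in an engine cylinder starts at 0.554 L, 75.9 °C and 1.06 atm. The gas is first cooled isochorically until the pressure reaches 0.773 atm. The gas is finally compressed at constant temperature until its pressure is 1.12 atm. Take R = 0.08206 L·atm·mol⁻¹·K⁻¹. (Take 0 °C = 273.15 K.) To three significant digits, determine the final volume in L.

Convert: T₁ = 349.0 K.
V constant ⇒ P ∝ T: V₂ = V₁; T₂ = T₁·(P₂/P₁) = 254.5 K.
T constant ⇒ Boyle's law P V = const: T₃ = T₂; V₃ = V₂·(P₂/P₃) = 0.3824 L.

V₃ ≈ 0.382 L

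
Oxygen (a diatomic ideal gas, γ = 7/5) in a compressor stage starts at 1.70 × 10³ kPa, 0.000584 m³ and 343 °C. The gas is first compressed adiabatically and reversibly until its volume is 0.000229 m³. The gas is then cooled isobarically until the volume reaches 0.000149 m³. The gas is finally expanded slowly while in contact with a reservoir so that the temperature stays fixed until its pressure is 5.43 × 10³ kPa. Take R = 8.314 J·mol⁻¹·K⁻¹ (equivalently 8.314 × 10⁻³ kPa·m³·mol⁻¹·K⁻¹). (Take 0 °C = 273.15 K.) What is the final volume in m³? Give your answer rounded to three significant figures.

V₄ ≈ 0.000173 m³

Convert: T₁ = 616.1 K.
Reversible adiabatic, γ = 7/5: T₂ = T₁·(V₁/V₂)^(γ−1) = 896.0 K; P₂ = P₁·(V₁/V₂)^γ = 6305 kPa.
P constant ⇒ V ∝ T: P₃ = P₂; T₃ = T₂·(V₃/V₂) = 583.0 K.
Isothermal, so P V is constant: T₄ = T₃; V₄ = V₃·(P₃/P₄) = 0.0001730 m³.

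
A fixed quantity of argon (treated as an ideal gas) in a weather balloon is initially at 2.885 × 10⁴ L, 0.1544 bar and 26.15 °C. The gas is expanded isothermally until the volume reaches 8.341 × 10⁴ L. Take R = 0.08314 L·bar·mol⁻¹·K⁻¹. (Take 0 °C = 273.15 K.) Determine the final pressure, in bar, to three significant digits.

Convert: T₁ = 299.3 K.
T constant ⇒ Boyle's law P V = const: T₂ = T₁; P₂ = P₁·(V₁/V₂) = 0.05340 bar.

P₂ ≈ 0.0534 bar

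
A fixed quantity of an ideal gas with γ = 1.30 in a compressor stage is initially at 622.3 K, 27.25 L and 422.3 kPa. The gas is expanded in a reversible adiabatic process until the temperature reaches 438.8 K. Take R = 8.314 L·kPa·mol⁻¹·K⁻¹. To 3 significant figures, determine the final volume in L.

Reversible adiabatic, γ = 1.30: P₂ = P₁·(T₂/T₁)^(γ/(γ−1)) = 92.92 kPa; V₂ = V₁·(T₁/T₂)^(1/(γ−1)) = 87.33 L.

V₂ ≈ 87.3 L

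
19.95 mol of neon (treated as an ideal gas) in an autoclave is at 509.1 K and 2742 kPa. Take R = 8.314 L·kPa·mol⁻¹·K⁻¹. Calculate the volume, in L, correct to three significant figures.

V ≈ 30.8 L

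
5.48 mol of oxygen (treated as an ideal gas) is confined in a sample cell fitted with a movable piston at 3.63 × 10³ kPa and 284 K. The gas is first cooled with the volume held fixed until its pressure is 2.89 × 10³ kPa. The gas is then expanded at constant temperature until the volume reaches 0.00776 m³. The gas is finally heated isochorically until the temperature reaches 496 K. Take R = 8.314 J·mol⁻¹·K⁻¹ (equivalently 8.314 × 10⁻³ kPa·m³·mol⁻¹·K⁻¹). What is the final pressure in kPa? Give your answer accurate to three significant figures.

P₄ ≈ 2.91e+03 kPa

From PV = nRT: V₁ = nRT₁/P₁ = 0.003565 m³.
Isochoric, so P/T is constant: V₂ = V₁; T₂ = T₁·(P₂/P₁) = 226.1 K.
T constant ⇒ Boyle's law P V = const: T₃ = T₂; P₃ = P₂·(V₂/V₃) = 1328 kPa.
Isochoric, so P/T is constant: V₄ = V₃; P₄ = P₃·(T₄/T₃) = 2912 kPa.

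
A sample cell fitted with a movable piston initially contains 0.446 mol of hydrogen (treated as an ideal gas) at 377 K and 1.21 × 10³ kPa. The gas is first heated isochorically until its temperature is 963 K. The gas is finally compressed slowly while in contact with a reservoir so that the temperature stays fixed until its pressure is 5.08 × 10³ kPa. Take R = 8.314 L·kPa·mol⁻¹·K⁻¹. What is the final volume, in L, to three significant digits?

From PV = nRT: V₁ = nRT₁/P₁ = 1.155 L.
Isochoric, so P/T is constant: V₂ = V₁; P₂ = P₁·(T₂/T₁) = 3091 kPa.
T constant ⇒ Boyle's law P V = const: T₃ = T₂; V₃ = V₂·(P₂/P₃) = 0.7029 L.

V₃ ≈ 0.703 L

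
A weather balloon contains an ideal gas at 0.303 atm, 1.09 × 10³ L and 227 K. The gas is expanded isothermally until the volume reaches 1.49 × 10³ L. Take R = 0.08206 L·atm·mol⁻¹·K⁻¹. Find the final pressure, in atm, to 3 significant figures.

T constant ⇒ Boyle's law P V = const: T₂ = T₁; P₂ = P₁·(V₁/V₂) = 0.2217 atm.

P₂ ≈ 0.222 atm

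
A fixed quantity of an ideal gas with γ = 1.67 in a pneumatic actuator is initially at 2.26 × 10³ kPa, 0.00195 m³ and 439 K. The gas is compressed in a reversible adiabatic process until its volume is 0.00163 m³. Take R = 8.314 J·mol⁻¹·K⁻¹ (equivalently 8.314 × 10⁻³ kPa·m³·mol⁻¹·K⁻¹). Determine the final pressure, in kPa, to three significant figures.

P₂ ≈ 3.05e+03 kPa

Adiabatic (γ = 1.67), T V^(γ−1) and P V^γ constant: T₂ = T₁·(V₁/V₂)^(γ−1) = 495.0 K; P₂ = P₁·(V₁/V₂)^γ = 3049 kPa.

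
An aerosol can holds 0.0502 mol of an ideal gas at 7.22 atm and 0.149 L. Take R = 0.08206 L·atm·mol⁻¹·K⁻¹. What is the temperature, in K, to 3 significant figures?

PV = nRT ⇒ T = PV/(nR) = (7.22 × 0.149) / (0.0502 × 0.08206)

T ≈ 261 K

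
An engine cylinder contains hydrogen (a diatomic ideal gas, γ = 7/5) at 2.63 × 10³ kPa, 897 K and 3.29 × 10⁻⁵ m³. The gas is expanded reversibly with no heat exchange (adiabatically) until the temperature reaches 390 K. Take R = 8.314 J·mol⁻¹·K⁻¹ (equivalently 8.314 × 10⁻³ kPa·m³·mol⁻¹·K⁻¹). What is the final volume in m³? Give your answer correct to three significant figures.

V₂ ≈ 0.000264 m³

Reversible adiabatic, γ = 7/5: P₂ = P₁·(T₂/T₁)^(γ/(γ−1)) = 142.5 kPa; V₂ = V₁·(T₁/T₂)^(1/(γ−1)) = 0.0002639 m³.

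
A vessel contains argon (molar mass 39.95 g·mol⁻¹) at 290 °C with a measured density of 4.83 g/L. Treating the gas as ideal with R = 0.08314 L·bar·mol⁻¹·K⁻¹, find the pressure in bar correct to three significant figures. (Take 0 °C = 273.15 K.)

P ≈ 5.66 bar

ρ = PM/(RT) ⇒ P = ρRT/M = (4.83 × 0.08314 × 563.1) / 39.95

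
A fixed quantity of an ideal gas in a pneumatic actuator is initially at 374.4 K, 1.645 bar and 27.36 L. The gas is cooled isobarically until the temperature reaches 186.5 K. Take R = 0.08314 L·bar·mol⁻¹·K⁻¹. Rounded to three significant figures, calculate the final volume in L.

P constant ⇒ V ∝ T: P₂ = P₁; V₂ = V₁·(T₂/T₁) = 13.63 L.

V₂ ≈ 13.6 L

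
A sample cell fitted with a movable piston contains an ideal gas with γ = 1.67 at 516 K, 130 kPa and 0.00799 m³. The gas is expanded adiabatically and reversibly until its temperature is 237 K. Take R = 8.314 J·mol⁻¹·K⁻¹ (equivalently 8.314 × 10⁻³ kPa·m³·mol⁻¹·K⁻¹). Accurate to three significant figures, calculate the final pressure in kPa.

Adiabatic (γ = 1.67), T V^(γ−1) and P V^γ constant: P₂ = P₁·(T₂/T₁)^(γ/(γ−1)) = 18.69 kPa; V₂ = V₁·(T₁/T₂)^(1/(γ−1)) = 0.02552 m³.

P₂ ≈ 18.7 kPa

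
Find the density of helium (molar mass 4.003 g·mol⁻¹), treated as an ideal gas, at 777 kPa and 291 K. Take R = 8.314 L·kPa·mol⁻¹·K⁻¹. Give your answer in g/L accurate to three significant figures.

ρ = PM/(RT) = (777 × 4.003) / (8.314 × 291.0)

ρ ≈ 1.29 g/L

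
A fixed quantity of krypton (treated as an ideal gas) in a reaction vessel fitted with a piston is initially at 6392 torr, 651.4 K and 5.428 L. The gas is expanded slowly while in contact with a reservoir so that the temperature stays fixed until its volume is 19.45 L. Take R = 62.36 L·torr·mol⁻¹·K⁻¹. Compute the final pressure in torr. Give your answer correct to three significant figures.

P₂ ≈ 1.78e+03 torr

T constant ⇒ Boyle's law P V = const: T₂ = T₁; P₂ = P₁·(V₁/V₂) = 1784 torr.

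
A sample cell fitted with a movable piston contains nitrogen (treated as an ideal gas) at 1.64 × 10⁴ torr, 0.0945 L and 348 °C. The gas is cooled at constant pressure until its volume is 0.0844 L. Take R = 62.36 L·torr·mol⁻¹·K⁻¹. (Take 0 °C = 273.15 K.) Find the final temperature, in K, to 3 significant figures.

T₂ ≈ 555 K

Convert: T₁ = 621.1 K.
P constant ⇒ V ∝ T: P₂ = P₁; T₂ = T₁·(V₂/V₁) = 554.8 K.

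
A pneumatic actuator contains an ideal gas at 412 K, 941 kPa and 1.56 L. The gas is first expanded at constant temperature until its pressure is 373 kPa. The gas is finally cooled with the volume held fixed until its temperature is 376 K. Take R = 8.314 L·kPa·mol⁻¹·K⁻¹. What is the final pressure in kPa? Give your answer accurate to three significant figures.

P₃ ≈ 340 kPa

T constant ⇒ Boyle's law P V = const: T₂ = T₁; V₂ = V₁·(P₁/P₂) = 3.936 L.
V constant ⇒ P ∝ T: V₃ = V₂; P₃ = P₂·(T₃/T₂) = 340.4 kPa.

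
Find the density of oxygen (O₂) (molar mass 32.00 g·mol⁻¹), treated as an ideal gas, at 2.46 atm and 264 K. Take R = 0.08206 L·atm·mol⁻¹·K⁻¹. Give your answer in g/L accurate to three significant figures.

ρ ≈ 3.63 g/L

ρ = PM/(RT) = (2.46 × 32.00) / (0.08206 × 264.0)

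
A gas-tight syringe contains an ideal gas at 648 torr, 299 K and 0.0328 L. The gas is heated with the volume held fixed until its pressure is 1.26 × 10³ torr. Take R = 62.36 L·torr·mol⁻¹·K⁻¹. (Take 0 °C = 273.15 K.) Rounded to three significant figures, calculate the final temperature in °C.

V constant ⇒ P ∝ T: V₂ = V₁; T₂ = T₁·(P₂/P₁) = 581.4 K.

T₂ ≈ 308 °C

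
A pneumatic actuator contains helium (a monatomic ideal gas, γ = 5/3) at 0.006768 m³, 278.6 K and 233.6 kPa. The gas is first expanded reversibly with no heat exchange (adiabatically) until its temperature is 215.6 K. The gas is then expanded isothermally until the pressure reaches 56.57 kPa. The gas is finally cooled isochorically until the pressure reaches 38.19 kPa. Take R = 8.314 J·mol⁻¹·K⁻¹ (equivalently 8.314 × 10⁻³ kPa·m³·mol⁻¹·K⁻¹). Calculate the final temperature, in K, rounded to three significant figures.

T₄ ≈ 146 K

Reversible adiabatic, γ = 5/3: P₂ = P₁·(T₂/T₁)^(γ/(γ−1)) = 123.1 kPa; V₂ = V₁·(T₁/T₂)^(1/(γ−1)) = 0.009942 m³.
T constant ⇒ Boyle's law P V = const: T₃ = T₂; V₃ = V₂·(P₂/P₃) = 0.02163 m³.
Isochoric, so P/T is constant: V₄ = V₃; T₄ = T₃·(P₄/P₃) = 145.6 K.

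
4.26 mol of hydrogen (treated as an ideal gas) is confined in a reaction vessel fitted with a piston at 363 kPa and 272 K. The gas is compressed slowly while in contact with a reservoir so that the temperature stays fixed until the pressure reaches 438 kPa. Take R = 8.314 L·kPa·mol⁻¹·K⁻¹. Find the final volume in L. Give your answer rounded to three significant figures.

From PV = nRT: V₁ = nRT₁/P₁ = 26.54 L.
T constant ⇒ Boyle's law P V = const: T₂ = T₁; V₂ = V₁·(P₁/P₂) = 21.99 L.

V₂ ≈ 22.0 L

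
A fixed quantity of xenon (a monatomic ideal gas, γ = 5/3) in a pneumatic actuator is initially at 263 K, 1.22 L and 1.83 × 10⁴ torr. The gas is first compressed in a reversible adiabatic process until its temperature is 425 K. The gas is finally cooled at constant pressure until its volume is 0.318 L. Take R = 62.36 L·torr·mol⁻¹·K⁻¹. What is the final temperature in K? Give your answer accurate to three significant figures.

Adiabatic (γ = 5/3), T V^(γ−1) and P V^γ constant: P₂ = P₁·(T₂/T₁)^(γ/(γ−1)) = 6.075e+04 torr; V₂ = V₁·(T₁/T₂)^(1/(γ−1)) = 0.5939 L.
Isobaric, so V/T is constant: P₃ = P₂; T₃ = T₂·(V₃/V₂) = 227.6 K.

T₃ ≈ 228 K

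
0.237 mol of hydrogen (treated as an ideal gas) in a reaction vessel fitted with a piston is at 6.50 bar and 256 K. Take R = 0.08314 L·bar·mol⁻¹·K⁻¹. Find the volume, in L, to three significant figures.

PV = nRT ⇒ V = nRT/P = (0.237 × 0.08314 × 256) / 6.50

V ≈ 0.776 L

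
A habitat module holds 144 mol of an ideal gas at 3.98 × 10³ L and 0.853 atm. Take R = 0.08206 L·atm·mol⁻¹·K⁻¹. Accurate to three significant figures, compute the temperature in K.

T ≈ 287 K

PV = nRT ⇒ T = PV/(nR) = (0.853 × 3.98e+03) / (144 × 0.08206)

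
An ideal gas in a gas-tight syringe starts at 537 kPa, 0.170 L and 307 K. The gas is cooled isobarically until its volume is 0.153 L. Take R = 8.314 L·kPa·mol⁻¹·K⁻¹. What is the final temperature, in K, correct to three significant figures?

T₂ ≈ 276 K

Isobaric, so V/T is constant: P₂ = P₁; T₂ = T₁·(V₂/V₁) = 276.3 K.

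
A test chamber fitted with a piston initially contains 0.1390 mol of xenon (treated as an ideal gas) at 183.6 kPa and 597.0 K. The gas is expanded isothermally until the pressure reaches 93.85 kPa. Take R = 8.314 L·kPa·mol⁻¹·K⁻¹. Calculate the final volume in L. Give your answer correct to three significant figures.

From PV = nRT: V₁ = nRT₁/P₁ = 3.758 L.
T constant ⇒ Boyle's law P V = const: T₂ = T₁; V₂ = V₁·(P₁/P₂) = 7.351 L.

V₂ ≈ 7.35 L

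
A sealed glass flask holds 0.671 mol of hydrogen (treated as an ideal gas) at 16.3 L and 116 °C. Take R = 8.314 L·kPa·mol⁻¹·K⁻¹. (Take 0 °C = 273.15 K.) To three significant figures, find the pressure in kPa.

Convert: T = 389.15 K.
PV = nRT ⇒ P = nRT/V = (0.671 × 8.314 × 389.15) / 16.3

P ≈ 133 kPa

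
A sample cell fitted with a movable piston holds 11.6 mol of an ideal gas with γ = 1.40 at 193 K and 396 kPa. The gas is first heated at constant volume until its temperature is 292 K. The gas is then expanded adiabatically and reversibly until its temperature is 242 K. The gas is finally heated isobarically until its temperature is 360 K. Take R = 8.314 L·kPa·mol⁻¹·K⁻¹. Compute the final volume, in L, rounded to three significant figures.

V₄ ≈ 112 L

From PV = nRT: V₁ = nRT₁/P₁ = 47.00 L.
V constant ⇒ P ∝ T: V₂ = V₁; P₂ = P₁·(T₂/T₁) = 599.1 kPa.
Reversible adiabatic, γ = 1.40: P₃ = P₂·(T₃/T₂)^(γ/(γ−1)) = 310.5 kPa; V₃ = V₂·(T₂/T₃)^(1/(γ−1)) = 75.17 L.
Isobaric, so V/T is constant: P₄ = P₃; V₄ = V₃·(T₄/T₃) = 111.8 L.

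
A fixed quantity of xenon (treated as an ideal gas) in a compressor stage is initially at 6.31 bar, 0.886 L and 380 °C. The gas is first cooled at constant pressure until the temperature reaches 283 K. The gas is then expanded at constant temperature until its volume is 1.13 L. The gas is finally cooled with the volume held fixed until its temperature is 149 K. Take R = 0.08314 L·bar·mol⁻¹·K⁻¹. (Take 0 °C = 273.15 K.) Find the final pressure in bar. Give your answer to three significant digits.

Convert: T₁ = 653.1 K.
P constant ⇒ V ∝ T: P₂ = P₁; V₂ = V₁·(T₂/T₁) = 0.3839 L.
Isothermal, so P V is constant: T₃ = T₂; P₃ = P₂·(V₂/V₃) = 2.144 bar.
Isochoric, so P/T is constant: V₄ = V₃; P₄ = P₃·(T₄/T₃) = 1.129 bar.

P₄ ≈ 1.13 bar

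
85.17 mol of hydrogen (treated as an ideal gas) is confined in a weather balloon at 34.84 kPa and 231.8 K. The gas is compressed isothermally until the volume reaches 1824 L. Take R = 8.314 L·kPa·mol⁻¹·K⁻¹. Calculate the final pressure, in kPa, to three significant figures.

From PV = nRT: V₁ = nRT₁/P₁ = 4711 L.
T constant ⇒ Boyle's law P V = const: T₂ = T₁; P₂ = P₁·(V₁/V₂) = 89.99 kPa.

P₂ ≈ 90.0 kPa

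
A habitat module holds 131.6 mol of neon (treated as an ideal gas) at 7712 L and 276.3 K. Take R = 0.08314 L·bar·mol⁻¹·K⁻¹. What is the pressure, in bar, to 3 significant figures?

P ≈ 0.392 bar

PV = nRT ⇒ P = nRT/V = (131.6 × 0.08314 × 276.3) / 7712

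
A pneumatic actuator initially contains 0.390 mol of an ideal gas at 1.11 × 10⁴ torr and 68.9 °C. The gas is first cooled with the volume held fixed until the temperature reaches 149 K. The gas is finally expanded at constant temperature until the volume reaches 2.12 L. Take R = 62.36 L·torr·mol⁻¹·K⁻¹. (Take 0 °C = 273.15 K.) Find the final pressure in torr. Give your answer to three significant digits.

Convert: T₁ = 342.0 K.
From PV = nRT: V₁ = nRT₁/P₁ = 0.7494 L.
Isochoric, so P/T is constant: V₂ = V₁; P₂ = P₁·(T₂/T₁) = 4835 torr.
Isothermal, so P V is constant: T₃ = T₂; P₃ = P₂·(V₂/V₃) = 1709 torr.

P₃ ≈ 1.71e+03 torr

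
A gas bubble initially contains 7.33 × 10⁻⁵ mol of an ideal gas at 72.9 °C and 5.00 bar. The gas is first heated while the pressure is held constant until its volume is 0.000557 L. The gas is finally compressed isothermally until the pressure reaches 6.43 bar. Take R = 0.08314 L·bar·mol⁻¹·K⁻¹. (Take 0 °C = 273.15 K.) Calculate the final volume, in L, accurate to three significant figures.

V₃ ≈ 0.000433 L

Convert: T₁ = 346.0 K.
From PV = nRT: V₁ = nRT₁/P₁ = 0.0004218 L.
P constant ⇒ V ∝ T: P₂ = P₁; T₂ = T₁·(V₂/V₁) = 457.0 K.
Isothermal, so P V is constant: T₃ = T₂; V₃ = V₂·(P₂/P₃) = 0.0004331 L.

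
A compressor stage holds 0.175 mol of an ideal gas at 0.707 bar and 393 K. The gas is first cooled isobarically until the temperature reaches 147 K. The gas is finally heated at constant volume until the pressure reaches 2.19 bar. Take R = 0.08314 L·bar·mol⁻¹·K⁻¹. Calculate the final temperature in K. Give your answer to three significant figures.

From PV = nRT: V₁ = nRT₁/P₁ = 8.088 L.
P constant ⇒ V ∝ T: P₂ = P₁; V₂ = V₁·(T₂/T₁) = 3.025 L.
Isochoric, so P/T is constant: V₃ = V₂; T₃ = T₂·(P₃/P₂) = 455.3 K.

T₃ ≈ 455 K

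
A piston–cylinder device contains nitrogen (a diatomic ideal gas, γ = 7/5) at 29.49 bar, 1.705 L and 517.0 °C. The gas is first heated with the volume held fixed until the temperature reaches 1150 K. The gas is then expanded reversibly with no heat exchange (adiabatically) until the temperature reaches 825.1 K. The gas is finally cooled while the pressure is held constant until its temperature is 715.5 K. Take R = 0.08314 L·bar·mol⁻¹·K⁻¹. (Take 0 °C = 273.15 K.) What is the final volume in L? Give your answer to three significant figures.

V₄ ≈ 3.39 L

Convert: T₁ = 790.1 K.
V constant ⇒ P ∝ T: V₂ = V₁; P₂ = P₁·(T₂/T₁) = 42.92 bar.
Reversible adiabatic, γ = 7/5: P₃ = P₂·(T₃/T₂)^(γ/(γ−1)) = 13.43 bar; V₃ = V₂·(T₂/T₃)^(1/(γ−1)) = 3.910 L.
P constant ⇒ V ∝ T: P₄ = P₃; V₄ = V₃·(T₄/T₃) = 3.391 L.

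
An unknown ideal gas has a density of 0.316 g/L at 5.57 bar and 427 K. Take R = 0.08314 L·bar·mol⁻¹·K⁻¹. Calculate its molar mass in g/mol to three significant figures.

ρ = PM/(RT) ⇒ M = ρRT/P = (0.316 × 0.08314 × 427.0) / 5.57

M ≈ 2.01 g/mol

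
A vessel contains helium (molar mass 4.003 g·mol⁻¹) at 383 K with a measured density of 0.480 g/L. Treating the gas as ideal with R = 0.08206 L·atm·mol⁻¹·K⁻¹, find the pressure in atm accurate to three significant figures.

P ≈ 3.77 atm

ρ = PM/(RT) ⇒ P = ρRT/M = (0.480 × 0.08206 × 383.0) / 4.003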